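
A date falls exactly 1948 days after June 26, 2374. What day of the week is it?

First find the weekday of Jun 26, 2374. Doomsday rule: the anchor day for the 2300s is Wednesday. For year 74: 74÷12 = 6 r 2, and 2÷4 = 0, so 6+2+0 = 8.
Wednesday + 8 ≡ Thursday — that's 2374's doomsday.
In June the doomsday date is Jun 6.
Jun 26 is 20 days after Jun 6; 20 mod 7 = 6, so Thursday + 6 = Wednesday.
1948 mod 7 = 2, so 1948 days after a Wednesday is Wednesday + 2 = Friday.

Friday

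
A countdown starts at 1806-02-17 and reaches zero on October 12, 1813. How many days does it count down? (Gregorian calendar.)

Feb 17, 1806 → Feb 17, 1807: 365 days.
Feb 17, 1807 → Feb 17, 1808: 365 days.
Feb 17, 1808 → Feb 17, 1809: 366 days (Feb 29, 1808 is in that span).
Feb 17, 1809 → Feb 17, 1810: 365 days.
Feb 17, 1810 → Feb 17, 1811: 365 days.
Feb 17, 1811 → Feb 17, 1812: 365 days.
Feb 17, 1812 → Feb 17, 1813: 366 days (Feb 29, 1812 is in that span).
Feb 17, 1813 → Mar 17, 1813: 28 days (February has 28).
Mar 17, 1813 → Apr 17, 1813: 31 days (March has 31).
Apr 17, 1813 → May 17, 1813: 30 days (April has 30).
May 17, 1813 → Jun 17, 1813: 31 days (May has 31).
Jun 17, 1813 → Jul 17, 1813: 30 days (June has 30).
Jul 17, 1813 → Aug 17, 1813: 31 days (July has 31).
Aug 17, 1813 → Sep 17, 1813: 31 days (August has 31).
Sep 17, 1813 → Oct 12, 1813: 25 days.
Total: 2794 days.

2794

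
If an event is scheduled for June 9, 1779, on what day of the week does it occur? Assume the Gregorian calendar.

Doomsday rule: the anchor day for the 1700s is Sunday. For year 79: 79÷12 = 6 r 7, and 7÷4 = 1, so 6+7+1 = 14.
Sunday + 14 ≡ Sunday — that's 1779's doomsday.
In June the doomsday date is Jun 6.
Jun 9 is 3 days after Jun 6; 3 mod 7 = 3, so Sunday + 3 = Wednesday.

Wednesday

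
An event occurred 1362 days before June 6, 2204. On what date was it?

September 13, 2200

−366 (one year; includes Feb 29, 2204) → Jun 6, 2203 (996 left).
−365 (one year) → Jun 6, 2202 (631 left).
−365 (one year) → Jun 6, 2201 (266 left).
−6 → May 31, 2201 (end of May, 31 days; 260 left).
−31 → Apr 30, 2201 (end of Apr, 30 days; 229 left).
−30 → Mar 31, 2201 (end of Mar, 31 days; 199 left).
−31 → Feb 28, 2201 (end of Feb, 28 days; 168 left).
−28 → Jan 31, 2201 (end of Jan, 31 days; 140 left).
−31 → Dec 31, 2200 (end of Dec, 31 days; 109 left).
−31 → Nov 30, 2200 (end of Nov, 30 days; 78 left).
−30 → Oct 31, 2200 (end of Oct, 31 days; 48 left).
−31 → Sep 30, 2200 (end of Sep, 30 days; 17 left).
−17 → Sep 13, 2200.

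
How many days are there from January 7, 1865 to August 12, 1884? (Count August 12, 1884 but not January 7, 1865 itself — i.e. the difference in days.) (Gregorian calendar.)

Jan 7, 1865 → Jan 7, 1866: 365 days.
Jan 7, 1866 → Jan 7, 1867: 365 days.
Jan 7, 1867 → Jan 7, 1868: 365 days.
Jan 7, 1868 → Jan 7, 1869: 366 days (Feb 29, 1868 is in that span).
Jan 7, 1869 → Jan 7, 1870: 365 days.
Jan 7, 1870 → Jan 7, 1871: 365 days.
Jan 7, 1871 → Jan 7, 1872: 365 days.
Jan 7, 1872 → Jan 7, 1873: 366 days (Feb 29, 1872 is in that span).
Jan 7, 1873 → Jan 7, 1874: 365 days.
Jan 7, 1874 → Jan 7, 1875: 365 days.
Jan 7, 1875 → Jan 7, 1876: 365 days.
Jan 7, 1876 → Jan 7, 1877: 366 days (Feb 29, 1876 is in that span).
Jan 7, 1877 → Jan 7, 1878: 365 days.
Jan 7, 1878 → Jan 7, 1879: 365 days.
Jan 7, 1879 → Jan 7, 1880: 365 days.
Jan 7, 1880 → Jan 7, 1881: 366 days (Feb 29, 1880 is in that span).
Jan 7, 1881 → Jan 7, 1882: 365 days.
Jan 7, 1882 → Jan 7, 1883: 365 days.
Jan 7, 1883 → Jan 7, 1884: 365 days.
Jan 7, 1884 → Feb 7, 1884: 31 days (January has 31).
Feb 7, 1884 → Mar 7, 1884: 29 days (February has 29).
Mar 7, 1884 → Apr 7, 1884: 31 days (March has 31).
Apr 7, 1884 → May 7, 1884: 30 days (April has 30).
May 7, 1884 → Jun 7, 1884: 31 days (May has 31).
Jun 7, 1884 → Jul 7, 1884: 30 days (June has 30).
Jul 7, 1884 → Aug 7, 1884: 31 days (July has 31).
Aug 7, 1884 → Aug 12, 1884: 5 days.
Total: 7157 days.

7157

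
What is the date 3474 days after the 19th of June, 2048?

+365 (one year) → Jun 19, 2049 (3109 left).
+365 (one year) → Jun 19, 2050 (2744 left).
+365 (one year) → Jun 19, 2051 (2379 left).
+366 (one year; includes Feb 29, 2052) → Jun 19, 2052 (2013 left).
+365 (one year) → Jun 19, 2053 (1648 left).
+365 (one year) → Jun 19, 2054 (1283 left).
+365 (one year) → Jun 19, 2055 (918 left).
+366 (one year; includes Feb 29, 2056) → Jun 19, 2056 (552 left).
+365 (one year) → Jun 19, 2057 (187 left).
Jun has 30 days: +12 → Jul 1, 2057 (175 left).
Jul has 31 days: +31 → Aug 1, 2057 (144 left).
Aug has 31 days: +31 → Sep 1, 2057 (113 left).
Sep has 30 days: +30 → Oct 1, 2057 (83 left).
Oct has 31 days: +31 → Nov 1, 2057 (52 left).
Nov has 30 days: +30 → Dec 1, 2057 (22 left).
+22 → Dec 23, 2057.

December 23, 2057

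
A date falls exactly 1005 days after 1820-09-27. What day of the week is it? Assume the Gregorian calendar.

Sunday

First find the weekday of Sep 27, 1820. Doomsday rule: the anchor day for the 1800s is Friday. For year 20: 20÷12 = 1 r 8, and 8÷4 = 2, so 1+8+2 = 11.
Friday + 11 ≡ Tuesday — that's 1820's doomsday.
In September the doomsday date is Sep 5.
Sep 27 is 22 days after Sep 5; 22 mod 7 = 1, so Tuesday + 1 = Wednesday.
1005 mod 7 = 4, so 1005 days after a Wednesday is Wednesday + 4 = Sunday.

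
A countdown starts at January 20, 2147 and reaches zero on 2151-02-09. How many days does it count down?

Jan 20, 2147 → Jan 20, 2148: 365 days.
Jan 20, 2148 → Jan 20, 2149: 366 days (Feb 29, 2148 is in that span).
Jan 20, 2149 → Jan 20, 2150: 365 days.
Jan 20, 2150 → Feb 20, 2150: 31 days (January has 31).
Feb 20, 2150 → Mar 20, 2150: 28 days (February has 28).
Mar 20, 2150 → Apr 20, 2150: 31 days (March has 31).
Apr 20, 2150 → May 20, 2150: 30 days (April has 30).
May 20, 2150 → Jun 20, 2150: 31 days (May has 31).
Jun 20, 2150 → Jul 20, 2150: 30 days (June has 30).
Jul 20, 2150 → Aug 20, 2150: 31 days (July has 31).
Aug 20, 2150 → Sep 20, 2150: 31 days (August has 31).
Sep 20, 2150 → Oct 20, 2150: 30 days (September has 30).
Oct 20, 2150 → Nov 20, 2150: 31 days (October has 31).
Nov 20, 2150 → Dec 20, 2150: 30 days (November has 30).
Dec 20, 2150 → Jan 20, 2151: 31 days (December has 31).
Jan 20, 2151 → Feb 9, 2151: 20 days.
Total: 1481 days.

1481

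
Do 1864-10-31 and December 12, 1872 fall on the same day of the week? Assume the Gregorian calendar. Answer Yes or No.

From Oct 31, 1864 to Dec 12, 1872 is 2964 days.
2964 mod 7 = 3, so they are different weekdays.
(Oct 31, 1864 is a Monday; Dec 12, 1872 is a Thursday.)

No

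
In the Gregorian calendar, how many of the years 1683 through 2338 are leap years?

Multiples of 4 in [1683,2338]: 164.
Of those, multiples of 100: 7 (not leap unless ÷400).
Multiples of 400: 1.
Leap years = 164 − 7 + 1 = 158.

158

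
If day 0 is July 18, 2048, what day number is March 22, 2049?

247

Jul 18, 2048 → Aug 18, 2048: 31 days (July has 31).
Aug 18, 2048 → Sep 18, 2048: 31 days (August has 31).
Sep 18, 2048 → Oct 18, 2048: 30 days (September has 30).
Oct 18, 2048 → Nov 18, 2048: 31 days (October has 31).
Nov 18, 2048 → Dec 18, 2048: 30 days (November has 30).
Dec 18, 2048 → Jan 18, 2049: 31 days (December has 31).
Jan 18, 2049 → Feb 18, 2049: 31 days (January has 31).
Feb 18, 2049 → Mar 18, 2049: 28 days (February has 28).
Mar 18, 2049 → Mar 22, 2049: 4 days.
Total: 247 days.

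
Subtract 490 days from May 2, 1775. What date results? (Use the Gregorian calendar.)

−365 (one year) → May 2, 1774 (125 left).
−2 → Apr 30, 1774 (end of Apr, 30 days; 123 left).
−30 → Mar 31, 1774 (end of Mar, 31 days; 93 left).
−31 → Feb 28, 1774 (end of Feb, 28 days; 62 left).
−28 → Jan 31, 1774 (end of Jan, 31 days; 34 left).
−31 → Dec 31, 1773 (end of Dec, 31 days; 3 left).
−3 → Dec 28, 1773.

December 28, 1773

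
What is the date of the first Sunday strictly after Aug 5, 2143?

August 11, 2143

Aug 5, 2143 is a Monday.
From Monday to the next Sunday is 6 days.
Aug 5, 2143 + 6 = Aug 11, 2143.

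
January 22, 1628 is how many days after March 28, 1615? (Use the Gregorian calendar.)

4683

Mar 28, 1615 → Mar 28, 1616: 366 days (Feb 29, 1616 is in that span).
Mar 28, 1616 → Mar 28, 1617: 365 days.
Mar 28, 1617 → Mar 28, 1618: 365 days.
Mar 28, 1618 → Mar 28, 1619: 365 days.
Mar 28, 1619 → Mar 28, 1620: 366 days (Feb 29, 1620 is in that span).
Mar 28, 1620 → Mar 28, 1621: 365 days.
Mar 28, 1621 → Mar 28, 1622: 365 days.
Mar 28, 1622 → Mar 28, 1623: 365 days.
Mar 28, 1623 → Mar 28, 1624: 366 days (Feb 29, 1624 is in that span).
Mar 28, 1624 → Mar 28, 1625: 365 days.
Mar 28, 1625 → Mar 28, 1626: 365 days.
Mar 28, 1626 → Mar 28, 1627: 365 days.
Mar 28, 1627 → Apr 28, 1627: 31 days (March has 31).
Apr 28, 1627 → May 28, 1627: 30 days (April has 30).
May 28, 1627 → Jun 28, 1627: 31 days (May has 31).
Jun 28, 1627 → Jul 28, 1627: 30 days (June has 30).
Jul 28, 1627 → Aug 28, 1627: 31 days (July has 31).
Aug 28, 1627 → Sep 28, 1627: 31 days (August has 31).
Sep 28, 1627 → Oct 28, 1627: 30 days (September has 30).
Oct 28, 1627 → Nov 28, 1627: 31 days (October has 31).
Nov 28, 1627 → Dec 28, 1627: 30 days (November has 30).
Dec 28, 1627 → Jan 22, 1628: 25 days.
Total: 4683 days.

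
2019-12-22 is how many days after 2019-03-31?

266

Mar 31, 2019 → Apr 30, 2019: 30 days (March has 31).
Apr 30, 2019 → May 30, 2019: 30 days (April has 30).
May 30, 2019 → Jun 30, 2019: 31 days (May has 31).
Jun 30, 2019 → Jul 30, 2019: 30 days (June has 30).
Jul 30, 2019 → Aug 30, 2019: 31 days (July has 31).
Aug 30, 2019 → Sep 30, 2019: 31 days (August has 31).
Sep 30, 2019 → Oct 30, 2019: 30 days (September has 30).
Oct 30, 2019 → Nov 30, 2019: 31 days (October has 31).
Nov 30, 2019 → Dec 22, 2019: 22 days.
Total: 266 days.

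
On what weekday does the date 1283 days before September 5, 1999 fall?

Sep 5, 1999 is a Sunday.
1283 mod 7 = 2, so 1283 days before a Sunday is Sunday − 2 = Friday.

Friday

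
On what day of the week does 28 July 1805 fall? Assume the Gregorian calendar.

Sunday

Doomsday rule: the anchor day for the 1800s is Friday. For year 05: 5÷12 = 0 r 5, and 5÷4 = 1, so 0+5+1 = 6.
Friday + 6 ≡ Thursday — that's 1805's doomsday.
In July the doomsday date is Jul 11.
Jul 28 is 17 days after Jul 11; 17 mod 7 = 3, so Thursday + 3 = Sunday.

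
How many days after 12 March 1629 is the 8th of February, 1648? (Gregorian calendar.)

6907

Mar 12, 1629 → Mar 12, 1630: 365 days.
Mar 12, 1630 → Mar 12, 1631: 365 days.
Mar 12, 1631 → Mar 12, 1632: 366 days (Feb 29, 1632 is in that span).
Mar 12, 1632 → Mar 12, 1633: 365 days.
Mar 12, 1633 → Mar 12, 1634: 365 days.
Mar 12, 1634 → Mar 12, 1635: 365 days.
Mar 12, 1635 → Mar 12, 1636: 366 days (Feb 29, 1636 is in that span).
Mar 12, 1636 → Mar 12, 1637: 365 days.
Mar 12, 1637 → Mar 12, 1638: 365 days.
Mar 12, 1638 → Mar 12, 1639: 365 days.
Mar 12, 1639 → Mar 12, 1640: 366 days (Feb 29, 1640 is in that span).
Mar 12, 1640 → Mar 12, 1641: 365 days.
Mar 12, 1641 → Mar 12, 1642: 365 days.
Mar 12, 1642 → Mar 12, 1643: 365 days.
Mar 12, 1643 → Mar 12, 1644: 366 days (Feb 29, 1644 is in that span).
Mar 12, 1644 → Mar 12, 1645: 365 days.
Mar 12, 1645 → Mar 12, 1646: 365 days.
Mar 12, 1646 → Mar 12, 1647: 365 days.
Mar 12, 1647 → Apr 12, 1647: 31 days (March has 31).
Apr 12, 1647 → May 12, 1647: 30 days (April has 30).
May 12, 1647 → Jun 12, 1647: 31 days (May has 31).
Jun 12, 1647 → Jul 12, 1647: 30 days (June has 30).
Jul 12, 1647 → Aug 12, 1647: 31 days (July has 31).
Aug 12, 1647 → Sep 12, 1647: 31 days (August has 31).
Sep 12, 1647 → Oct 12, 1647: 30 days (September has 30).
Oct 12, 1647 → Nov 12, 1647: 31 days (October has 31).
Nov 12, 1647 → Dec 12, 1647: 30 days (November has 30).
Dec 12, 1647 → Jan 12, 1648: 31 days (December has 31).
Jan 12, 1648 → Feb 8, 1648: 27 days.
Total: 6907 days.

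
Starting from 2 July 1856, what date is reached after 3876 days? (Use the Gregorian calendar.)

February 11, 1867

+365 (one year) → Jul 2, 1857 (3511 left).
+365 (one year) → Jul 2, 1858 (3146 left).
+365 (one year) → Jul 2, 1859 (2781 left).
+366 (one year; includes Feb 29, 1860) → Jul 2, 1860 (2415 left).
+365 (one year) → Jul 2, 1861 (2050 left).
+365 (one year) → Jul 2, 1862 (1685 left).
+365 (one year) → Jul 2, 1863 (1320 left).
+366 (one year; includes Feb 29, 1864) → Jul 2, 1864 (954 left).
+365 (one year) → Jul 2, 1865 (589 left).
+365 (one year) → Jul 2, 1866 (224 left).
Jul has 31 days: +30 → Aug 1, 1866 (194 left).
Aug has 31 days: +31 → Sep 1, 1866 (163 left).
Sep has 30 days: +30 → Oct 1, 1866 (133 left).
Oct has 31 days: +31 → Nov 1, 1866 (102 left).
Nov has 30 days: +30 → Dec 1, 1866 (72 left).
Dec has 31 days: +31 → Jan 1, 1867 (41 left).
Jan has 31 days: +31 → Feb 1, 1867 (10 left).
+10 → Feb 11, 1867.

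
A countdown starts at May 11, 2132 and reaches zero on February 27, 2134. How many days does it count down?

May 11, 2132 → May 11, 2133: 365 days.
May 11, 2133 → Jun 11, 2133: 31 days (May has 31).
Jun 11, 2133 → Jul 11, 2133: 30 days (June has 30).
Jul 11, 2133 → Aug 11, 2133: 31 days (July has 31).
Aug 11, 2133 → Sep 11, 2133: 31 days (August has 31).
Sep 11, 2133 → Oct 11, 2133: 30 days (September has 30).
Oct 11, 2133 → Nov 11, 2133: 31 days (October has 31).
Nov 11, 2133 → Dec 11, 2133: 30 days (November has 30).
Dec 11, 2133 → Jan 11, 2134: 31 days (December has 31).
Jan 11, 2134 → Feb 11, 2134: 31 days (January has 31).
Feb 11, 2134 → Feb 27, 2134: 16 days.
Total: 657 days.

657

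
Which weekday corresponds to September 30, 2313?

Doomsday rule: the anchor day for the 2300s is Wednesday. For year 13: 13÷12 = 1 r 1, and 1÷4 = 0, so 1+1+0 = 2.
Wednesday + 2 ≡ Friday — that's 2313's doomsday.
In September the doomsday date is Sep 5.
Sep 30 is 25 days after Sep 5; 25 mod 7 = 4, so Friday + 4 = Tuesday.

Tuesday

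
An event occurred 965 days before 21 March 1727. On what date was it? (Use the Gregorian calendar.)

July 29, 1724

−365 (one year) → Mar 21, 1726 (600 left).
−365 (one year) → Mar 21, 1725 (235 left).
−21 → Feb 28, 1725 (end of Feb, 28 days; 214 left).
−28 → Jan 31, 1725 (end of Jan, 31 days; 186 left).
−31 → Dec 31, 1724 (end of Dec, 31 days; 155 left).
−31 → Nov 30, 1724 (end of Nov, 30 days; 124 left).
−30 → Oct 31, 1724 (end of Oct, 31 days; 94 left).
−31 → Sep 30, 1724 (end of Sep, 30 days; 63 left).
−30 → Aug 31, 1724 (end of Aug, 31 days; 33 left).
−31 → Jul 31, 1724 (end of Jul, 31 days; 2 left).
−2 → Jul 29, 1724.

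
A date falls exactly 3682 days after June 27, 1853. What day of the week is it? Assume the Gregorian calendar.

Monday

Jun 27, 1853 is a Monday.
3682 mod 7 = 0, so 3682 days after a Monday is Monday + 0 = Monday.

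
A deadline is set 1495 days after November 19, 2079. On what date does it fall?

+366 (one year; includes Feb 29, 2080) → Nov 19, 2080 (1129 left).
+365 (one year) → Nov 19, 2081 (764 left).
+365 (one year) → Nov 19, 2082 (399 left).
Nov has 30 days: +12 → Dec 1, 2082 (387 left).
Dec has 31 days: +31 → Jan 1, 2083 (356 left).
Jan has 31 days: +31 → Feb 1, 2083 (325 left).
Feb has 28 days: +28 → Mar 1, 2083 (297 left).
Mar has 31 days: +31 → Apr 1, 2083 (266 left).
Apr has 30 days: +30 → May 1, 2083 (236 left).
May has 31 days: +31 → Jun 1, 2083 (205 left).
Jun has 30 days: +30 → Jul 1, 2083 (175 left).
Jul has 31 days: +31 → Aug 1, 2083 (144 left).
Aug has 31 days: +31 → Sep 1, 2083 (113 left).
Sep has 30 days: +30 → Oct 1, 2083 (83 left).
Oct has 31 days: +31 → Nov 1, 2083 (52 left).
Nov has 30 days: +30 → Dec 1, 2083 (22 left).
+22 → Dec 23, 2083.

December 23, 2083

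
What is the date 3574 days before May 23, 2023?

−365 (one year) → May 23, 2022 (3209 left).
−365 (one year) → May 23, 2021 (2844 left).
−365 (one year) → May 23, 2020 (2479 left).
−366 (one year; includes Feb 29, 2020) → May 23, 2019 (2113 left).
−365 (one year) → May 23, 2018 (1748 left).
−365 (one year) → May 23, 2017 (1383 left).
−365 (one year) → May 23, 2016 (1018 left).
−366 (one year; includes Feb 29, 2016) → May 23, 2015 (652 left).
−365 (one year) → May 23, 2014 (287 left).
−23 → Apr 30, 2014 (end of Apr, 30 days; 264 left).
−30 → Mar 31, 2014 (end of Mar, 31 days; 234 left).
−31 → Feb 28, 2014 (end of Feb, 28 days; 203 left).
−28 → Jan 31, 2014 (end of Jan, 31 days; 175 left).
−31 → Dec 31, 2013 (end of Dec, 31 days; 144 left).
−31 → Nov 30, 2013 (end of Nov, 30 days; 113 left).
−30 → Oct 31, 2013 (end of Oct, 31 days; 83 left).
−31 → Sep 30, 2013 (end of Sep, 30 days; 52 left).
−30 → Aug 31, 2013 (end of Aug, 31 days; 22 left).
−22 → Aug 9, 2013.

August 9, 2013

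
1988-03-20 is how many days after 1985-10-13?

889

Oct 13, 1985 → Oct 13, 1986: 365 days.
Oct 13, 1986 → Oct 13, 1987: 365 days.
Oct 13, 1987 → Nov 13, 1987: 31 days (October has 31).
Nov 13, 1987 → Dec 13, 1987: 30 days (November has 30).
Dec 13, 1987 → Jan 13, 1988: 31 days (December has 31).
Jan 13, 1988 → Feb 13, 1988: 31 days (January has 31).
Feb 13, 1988 → Mar 13, 1988: 29 days (February has 29).
Mar 13, 1988 → Mar 20, 1988: 7 days.
Total: 889 days.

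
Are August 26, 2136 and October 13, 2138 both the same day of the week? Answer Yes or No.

From Aug 26, 2136 to Oct 13, 2138 is 778 days.
778 mod 7 = 1, so they are different weekdays.
(Aug 26, 2136 is a Sunday; Oct 13, 2138 is a Monday.)

No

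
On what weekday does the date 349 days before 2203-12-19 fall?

Dec 19, 2203 is a Monday.
349 mod 7 = 6, so 349 days before a Monday is Monday − 6 = Tuesday.

Tuesday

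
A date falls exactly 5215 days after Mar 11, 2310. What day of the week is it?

Mar 11, 2310 is a Friday.
5215 mod 7 = 0, so 5215 days after a Friday is Friday + 0 = Friday.

Friday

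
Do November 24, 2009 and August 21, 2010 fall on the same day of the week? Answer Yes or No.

No

From Nov 24, 2009 to Aug 21, 2010 is 270 days.
270 mod 7 = 4, so they are different weekdays.
(Nov 24, 2009 is a Tuesday; Aug 21, 2010 is a Saturday.)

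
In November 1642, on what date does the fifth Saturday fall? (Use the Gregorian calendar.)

November 29, 1642

November 1, 1642 is a Saturday.
The first Saturday is therefore November 1 (same day).
The fifth Saturday is 1 + 4×7 = November 29.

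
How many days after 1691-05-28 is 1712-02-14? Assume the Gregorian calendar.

7566

May 28, 1691 → May 28, 1692: 366 days (Feb 29, 1692 is in that span).
May 28, 1692 → May 28, 1693: 365 days.
May 28, 1693 → May 28, 1694: 365 days.
May 28, 1694 → May 28, 1695: 365 days.
May 28, 1695 → May 28, 1696: 366 days (Feb 29, 1696 is in that span).
May 28, 1696 → May 28, 1697: 365 days.
May 28, 1697 → May 28, 1698: 365 days.
May 28, 1698 → May 28, 1699: 365 days.
May 28, 1699 → May 28, 1700: 365 days.
May 28, 1700 → May 28, 1701: 365 days.
May 28, 1701 → May 28, 1702: 365 days.
May 28, 1702 → May 28, 1703: 365 days.
May 28, 1703 → May 28, 1704: 366 days (Feb 29, 1704 is in that span).
May 28, 1704 → May 28, 1705: 365 days.
May 28, 1705 → May 28, 1706: 365 days.
May 28, 1706 → May 28, 1707: 365 days.
May 28, 1707 → May 28, 1708: 366 days (Feb 29, 1708 is in that span).
May 28, 1708 → May 28, 1709: 365 days.
May 28, 1709 → May 28, 1710: 365 days.
May 28, 1710 → May 28, 1711: 365 days.
May 28, 1711 → Jun 28, 1711: 31 days (May has 31).
Jun 28, 1711 → Jul 28, 1711: 30 days (June has 30).
Jul 28, 1711 → Aug 28, 1711: 31 days (July has 31).
Aug 28, 1711 → Sep 28, 1711: 31 days (August has 31).
Sep 28, 1711 → Oct 28, 1711: 30 days (September has 30).
Oct 28, 1711 → Nov 28, 1711: 31 days (October has 31).
Nov 28, 1711 → Dec 28, 1711: 30 days (November has 30).
Dec 28, 1711 → Jan 28, 1712: 31 days (December has 31).
Jan 28, 1712 → Feb 14, 1712: 17 days.
Total: 7566 days.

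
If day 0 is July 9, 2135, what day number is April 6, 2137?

Jul 9, 2135 → Jul 9, 2136: 366 days (Feb 29, 2136 is in that span).
Jul 9, 2136 → Aug 9, 2136: 31 days (July has 31).
Aug 9, 2136 → Sep 9, 2136: 31 days (August has 31).
Sep 9, 2136 → Oct 9, 2136: 30 days (September has 30).
Oct 9, 2136 → Nov 9, 2136: 31 days (October has 31).
Nov 9, 2136 → Dec 9, 2136: 30 days (November has 30).
Dec 9, 2136 → Jan 9, 2137: 31 days (December has 31).
Jan 9, 2137 → Feb 9, 2137: 31 days (January has 31).
Feb 9, 2137 → Mar 9, 2137: 28 days (February has 28).
Mar 9, 2137 → Apr 6, 2137: 28 days.
Total: 637 days.

637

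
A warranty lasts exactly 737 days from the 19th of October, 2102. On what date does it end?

+365 (one year) → Oct 19, 2103 (372 left).
Oct has 31 days: +13 → Nov 1, 2103 (359 left).
Nov has 30 days: +30 → Dec 1, 2103 (329 left).
Dec has 31 days: +31 → Jan 1, 2104 (298 left).
Jan has 31 days: +31 → Feb 1, 2104 (267 left).
Feb has 29 days: +29 → Mar 1, 2104 (238 left).
Mar has 31 days: +31 → Apr 1, 2104 (207 left).
Apr has 30 days: +30 → May 1, 2104 (177 left).
May has 31 days: +31 → Jun 1, 2104 (146 left).
Jun has 30 days: +30 → Jul 1, 2104 (116 left).
Jul has 31 days: +31 → Aug 1, 2104 (85 left).
Aug has 31 days: +31 → Sep 1, 2104 (54 left).
Sep has 30 days: +30 → Oct 1, 2104 (24 left).
+24 → Oct 25, 2104.

October 25, 2104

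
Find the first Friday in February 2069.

February 1, 2069 is a Friday.
The first Friday is therefore February 1 (same day).

February 1, 2069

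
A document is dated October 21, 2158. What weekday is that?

Doomsday rule: the anchor day for the 2100s is Sunday. For year 58: 58÷12 = 4 r 10, and 10÷4 = 2, so 4+10+2 = 16.
Sunday + 16 ≡ Tuesday — that's 2158's doomsday.
In October the doomsday date is Oct 10.
Oct 21 is 11 days after Oct 10; 11 mod 7 = 4, so Tuesday + 4 = Saturday.

Saturday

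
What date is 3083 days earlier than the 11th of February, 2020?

−365 (one year) → Feb 11, 2019 (2718 left).
−365 (one year) → Feb 11, 2018 (2353 left).
−365 (one year) → Feb 11, 2017 (1988 left).
−366 (one year; includes Feb 29, 2016) → Feb 11, 2016 (1622 left).
−365 (one year) → Feb 11, 2015 (1257 left).
−365 (one year) → Feb 11, 2014 (892 left).
−365 (one year) → Feb 11, 2013 (527 left).
−366 (one year; includes Feb 29, 2012) → Feb 11, 2012 (161 left).
−11 → Jan 31, 2012 (end of Jan, 31 days; 150 left).
−31 → Dec 31, 2011 (end of Dec, 31 days; 119 left).
−31 → Nov 30, 2011 (end of Nov, 30 days; 88 left).
−30 → Oct 31, 2011 (end of Oct, 31 days; 58 left).
−31 → Sep 30, 2011 (end of Sep, 30 days; 27 left).
−27 → Sep 3, 2011.

September 3, 2011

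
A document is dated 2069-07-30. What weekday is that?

Tuesday

Doomsday rule: the anchor day for the 2000s is Tuesday. For year 69: 69÷12 = 5 r 9, and 9÷4 = 2, so 5+9+2 = 16.
Tuesday + 16 ≡ Thursday — that's 2069's doomsday.
In July the doomsday date is Jul 11.
Jul 30 is 19 days after Jul 11; 19 mod 7 = 5, so Thursday + 5 = Tuesday.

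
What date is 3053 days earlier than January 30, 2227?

−365 (one year) → Jan 30, 2226 (2688 left).
−365 (one year) → Jan 30, 2225 (2323 left).
−366 (one year; includes Feb 29, 2224) → Jan 30, 2224 (1957 left).
−365 (one year) → Jan 30, 2223 (1592 left).
−365 (one year) → Jan 30, 2222 (1227 left).
−365 (one year) → Jan 30, 2221 (862 left).
−366 (one year; includes Feb 29, 2220) → Jan 30, 2220 (496 left).
−365 (one year) → Jan 30, 2219 (131 left).
−30 → Dec 31, 2218 (end of Dec, 31 days; 101 left).
−31 → Nov 30, 2218 (end of Nov, 30 days; 70 left).
−30 → Oct 31, 2218 (end of Oct, 31 days; 40 left).
−31 → Sep 30, 2218 (end of Sep, 30 days; 9 left).
−9 → Sep 21, 2218.

September 21, 2218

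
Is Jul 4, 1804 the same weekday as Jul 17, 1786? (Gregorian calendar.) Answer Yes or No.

No

From Jul 17, 1786 to Jul 4, 1804 is 6561 days.
6561 mod 7 = 2, so they are different weekdays.
(Jul 17, 1786 is a Monday; Jul 4, 1804 is a Wednesday.)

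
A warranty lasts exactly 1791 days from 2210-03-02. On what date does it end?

January 26, 2215

+365 (one year) → Mar 2, 2211 (1426 left).
+366 (one year; includes Feb 29, 2212) → Mar 2, 2212 (1060 left).
+365 (one year) → Mar 2, 2213 (695 left).
+365 (one year) → Mar 2, 2214 (330 left).
Mar has 31 days: +30 → Apr 1, 2214 (300 left).
Apr has 30 days: +30 → May 1, 2214 (270 left).
May has 31 days: +31 → Jun 1, 2214 (239 left).
Jun has 30 days: +30 → Jul 1, 2214 (209 left).
Jul has 31 days: +31 → Aug 1, 2214 (178 left).
Aug has 31 days: +31 → Sep 1, 2214 (147 left).
Sep has 30 days: +30 → Oct 1, 2214 (117 left).
Oct has 31 days: +31 → Nov 1, 2214 (86 left).
Nov has 30 days: +30 → Dec 1, 2214 (56 left).
Dec has 31 days: +31 → Jan 1, 2215 (25 left).
+25 → Jan 26, 2215.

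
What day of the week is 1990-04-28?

Saturday

Doomsday rule: the anchor day for the 1900s is Wednesday. For year 90: 90÷12 = 7 r 6, and 6÷4 = 1, so 7+6+1 = 14.
Wednesday + 14 ≡ Wednesday — that's 1990's doomsday.
In April the doomsday date is Apr 4.
Apr 28 is 24 days after Apr 4; 24 mod 7 = 3, so Wednesday + 3 = Saturday.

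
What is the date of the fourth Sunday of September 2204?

September 23, 2204

September 1, 2204 is a Saturday.
The first Sunday is therefore September 2 (1 days later).
The fourth Sunday is 2 + 3×7 = September 23.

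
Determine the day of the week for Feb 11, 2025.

Tuesday

Doomsday rule: the anchor day for the 2000s is Tuesday. For year 25: 25÷12 = 2 r 1, and 1÷4 = 0, so 2+1+0 = 3.
Tuesday + 3 ≡ Friday — that's 2025's doomsday.
In February the doomsday date is Feb 28 (2025 is not a leap year).
Feb 11 is 17 days before Feb 28; 17 mod 7 = 3, so Friday − 3 = Tuesday.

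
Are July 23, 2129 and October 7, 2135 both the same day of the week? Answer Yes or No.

No

From Jul 23, 2129 to Oct 7, 2135 is 2267 days.
2267 mod 7 = 6, so they are different weekdays.
(Jul 23, 2129 is a Saturday; Oct 7, 2135 is a Friday.)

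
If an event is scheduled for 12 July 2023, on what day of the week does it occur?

January 1, 2023 is a Sunday.
Jan 1, 2023 → Feb 1, 2023: 31 days (January has 31).
Feb 1, 2023 → Mar 1, 2023: 28 days (February has 28).
Mar 1, 2023 → Apr 1, 2023: 31 days (March has 31).
Apr 1, 2023 → May 1, 2023: 30 days (April has 30).
May 1, 2023 → Jun 1, 2023: 31 days (May has 31).
Jun 1, 2023 → Jul 1, 2023: 30 days (June has 30).
Jul 1, 2023 → Jul 12, 2023: 11 days.
Total: 192 days.
192 mod 7 = 3, so Sunday + 3 = Wednesday.

Wednesday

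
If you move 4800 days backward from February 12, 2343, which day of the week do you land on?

Sunday

First find the weekday of Feb 12, 2343. Doomsday rule: the anchor day for the 2300s is Wednesday. For year 43: 43÷12 = 3 r 7, and 7÷4 = 1, so 3+7+1 = 11.
Wednesday + 11 ≡ Sunday — that's 2343's doomsday.
In February the doomsday date is Feb 28 (2343 is not a leap year).
Feb 12 is 16 days before Feb 28; 16 mod 7 = 2, so Sunday − 2 = Friday.
4800 mod 7 = 5, so 4800 days before a Friday is Friday − 5 = Sunday.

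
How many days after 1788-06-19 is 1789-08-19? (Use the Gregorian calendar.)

426

Jun 19, 1788 → Jun 19, 1789: 365 days.
Jun 19, 1789 → Jul 19, 1789: 30 days (June has 30).
Jul 19, 1789 → Aug 19, 1789: 31 days.
Total: 426 days.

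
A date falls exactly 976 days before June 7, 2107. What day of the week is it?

Saturday

First find the weekday of Jun 7, 2107. Doomsday rule: the anchor day for the 2100s is Sunday. For year 07: 7÷12 = 0 r 7, and 7÷4 = 1, so 0+7+1 = 8.
Sunday + 8 ≡ Monday — that's 2107's doomsday.
In June the doomsday date is Jun 6.
Jun 7 is 1 day after Jun 6; 1 mod 7 = 1, so Monday + 1 = Tuesday.
976 mod 7 = 3, so 976 days before a Tuesday is Tuesday − 3 = Saturday.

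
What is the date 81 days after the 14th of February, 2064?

May 5, 2064

Feb has 29 days: +16 → Mar 1, 2064 (65 left).
Mar has 31 days: +31 → Apr 1, 2064 (34 left).
Apr has 30 days: +30 → May 1, 2064 (4 left).
+4 → May 5, 2064.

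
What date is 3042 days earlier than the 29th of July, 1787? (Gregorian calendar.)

−365 (one year) → Jul 29, 1786 (2677 left).
−365 (one year) → Jul 29, 1785 (2312 left).
−365 (one year) → Jul 29, 1784 (1947 left).
−366 (one year; includes Feb 29, 1784) → Jul 29, 1783 (1581 left).
−365 (one year) → Jul 29, 1782 (1216 left).
−365 (one year) → Jul 29, 1781 (851 left).
−365 (one year) → Jul 29, 1780 (486 left).
−366 (one year; includes Feb 29, 1780) → Jul 29, 1779 (120 left).
−29 → Jun 30, 1779 (end of Jun, 30 days; 91 left).
−30 → May 31, 1779 (end of May, 31 days; 61 left).
−31 → Apr 30, 1779 (end of Apr, 30 days; 30 left).
−30 → Mar 31, 1779 (end of Mar, 31 days; 0 left).

March 31, 1779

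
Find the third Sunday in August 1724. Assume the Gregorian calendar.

August 1, 1724 is a Tuesday.
The first Sunday is therefore August 6 (5 days later).
The third Sunday is 6 + 2×7 = August 20.

August 20, 1724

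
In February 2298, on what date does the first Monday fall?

February 7, 2298

February 1, 2298 is a Tuesday.
The first Monday is therefore February 7 (6 days later).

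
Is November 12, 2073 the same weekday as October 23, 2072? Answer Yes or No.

Yes

From Oct 23, 2072 to Nov 12, 2073 is 385 days.
385 mod 7 = 0, so they are the same weekday.
(Oct 23, 2072 is a Sunday; Nov 12, 2073 is a Sunday.)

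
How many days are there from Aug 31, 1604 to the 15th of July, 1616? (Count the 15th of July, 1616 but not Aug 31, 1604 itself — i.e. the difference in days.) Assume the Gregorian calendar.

4336

Aug 31, 1604 → Aug 31, 1605: 365 days.
Aug 31, 1605 → Aug 31, 1606: 365 days.
Aug 31, 1606 → Aug 31, 1607: 365 days.
Aug 31, 1607 → Aug 31, 1608: 366 days (Feb 29, 1608 is in that span).
Aug 31, 1608 → Aug 31, 1609: 365 days.
Aug 31, 1609 → Aug 31, 1610: 365 days.
Aug 31, 1610 → Aug 31, 1611: 365 days.
Aug 31, 1611 → Aug 31, 1612: 366 days (Feb 29, 1612 is in that span).
Aug 31, 1612 → Aug 31, 1613: 365 days.
Aug 31, 1613 → Aug 31, 1614: 365 days.
Aug 31, 1614 → Aug 31, 1615: 365 days.
Aug 31, 1615 → Sep 30, 1615: 30 days (August has 31).
Sep 30, 1615 → Oct 30, 1615: 30 days (September has 30).
Oct 30, 1615 → Nov 30, 1615: 31 days (October has 31).
Nov 30, 1615 → Dec 30, 1615: 30 days (November has 30).
Dec 30, 1615 → Jan 30, 1616: 31 days (December has 31).
Jan 30, 1616 → Feb 29, 1616: 30 days (January has 31).
Feb 29, 1616 → Mar 29, 1616: 29 days (February has 29).
Mar 29, 1616 → Apr 29, 1616: 31 days (March has 31).
Apr 29, 1616 → May 29, 1616: 30 days (April has 30).
May 29, 1616 → Jun 29, 1616: 31 days (May has 31).
Jun 29, 1616 → Jul 15, 1616: 16 days.
Total: 4336 days.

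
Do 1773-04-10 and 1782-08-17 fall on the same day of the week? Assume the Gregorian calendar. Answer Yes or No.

From Apr 10, 1773 to Aug 17, 1782 is 3416 days.
3416 mod 7 = 0, so they are the same weekday.
(Apr 10, 1773 is a Saturday; Aug 17, 1782 is a Saturday.)

Yes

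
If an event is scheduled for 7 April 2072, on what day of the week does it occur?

Doomsday rule: the anchor day for the 2000s is Tuesday. For year 72: 72÷12 = 6 r 0, and 0÷4 = 0, so 6+0+0 = 6.
Tuesday + 6 ≡ Monday — that's 2072's doomsday.
In April the doomsday date is Apr 4.
Apr 7 is 3 days after Apr 4; 3 mod 7 = 3, so Monday + 3 = Thursday.

Thursday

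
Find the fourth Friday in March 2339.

March 1, 2339 is a Wednesday.
The first Friday is therefore March 3 (2 days later).
The fourth Friday is 3 + 3×7 = March 24.

March 24, 2339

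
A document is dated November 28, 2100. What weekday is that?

Sunday

Doomsday rule: the anchor day for the 2100s is Sunday. For year 00: 0÷12 = 0 r 0, and 0÷4 = 0, so 0+0+0 = 0.
Sunday + 0 ≡ Sunday — that's 2100's doomsday.
In November the doomsday date is Nov 7.
Nov 28 is 21 days after Nov 7; 21 mod 7 = 0, so Sunday + 0 = Sunday.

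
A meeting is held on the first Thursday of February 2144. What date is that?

February 1, 2144 is a Saturday.
The first Thursday is therefore February 6 (5 days later).

February 6, 2144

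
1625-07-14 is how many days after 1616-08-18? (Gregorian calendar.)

Aug 18, 1616 → Aug 18, 1617: 365 days.
Aug 18, 1617 → Aug 18, 1618: 365 days.
Aug 18, 1618 → Aug 18, 1619: 365 days.
Aug 18, 1619 → Aug 18, 1620: 366 days (Feb 29, 1620 is in that span).
Aug 18, 1620 → Aug 18, 1621: 365 days.
Aug 18, 1621 → Aug 18, 1622: 365 days.
Aug 18, 1622 → Aug 18, 1623: 365 days.
Aug 18, 1623 → Aug 18, 1624: 366 days (Feb 29, 1624 is in that span).
Aug 18, 1624 → Sep 18, 1624: 31 days (August has 31).
Sep 18, 1624 → Oct 18, 1624: 30 days (September has 30).
Oct 18, 1624 → Nov 18, 1624: 31 days (October has 31).
Nov 18, 1624 → Dec 18, 1624: 30 days (November has 30).
Dec 18, 1624 → Jan 18, 1625: 31 days (December has 31).
Jan 18, 1625 → Feb 18, 1625: 31 days (January has 31).
Feb 18, 1625 → Mar 18, 1625: 28 days (February has 28).
Mar 18, 1625 → Apr 18, 1625: 31 days (March has 31).
Apr 18, 1625 → May 18, 1625: 30 days (April has 30).
May 18, 1625 → Jun 18, 1625: 31 days (May has 31).
Jun 18, 1625 → Jul 14, 1625: 26 days.
Total: 3252 days.

3252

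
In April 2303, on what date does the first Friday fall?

April 1, 2303 is a Wednesday.
The first Friday is therefore April 3 (2 days later).

April 3, 2303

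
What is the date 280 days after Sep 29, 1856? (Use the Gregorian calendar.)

Sep has 30 days: +2 → Oct 1, 1856 (278 left).
Oct has 31 days: +31 → Nov 1, 1856 (247 left).
Nov has 30 days: +30 → Dec 1, 1856 (217 left).
Dec has 31 days: +31 → Jan 1, 1857 (186 left).
Jan has 31 days: +31 → Feb 1, 1857 (155 left).
Feb has 28 days: +28 → Mar 1, 1857 (127 left).
Mar has 31 days: +31 → Apr 1, 1857 (96 left).
Apr has 30 days: +30 → May 1, 1857 (66 left).
May has 31 days: +31 → Jun 1, 1857 (35 left).
Jun has 30 days: +30 → Jul 1, 1857 (5 left).
+5 → Jul 6, 1857.

July 6, 1857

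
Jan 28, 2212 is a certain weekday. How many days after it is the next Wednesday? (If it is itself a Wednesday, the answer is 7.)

1

Jan 28, 2212 is a Tuesday.
From Tuesday to the next Wednesday is 1 day.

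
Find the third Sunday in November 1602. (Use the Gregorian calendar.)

November 17, 1602

November 1, 1602 is a Friday.
The first Sunday is therefore November 3 (2 days later).
The third Sunday is 3 + 2×7 = November 17.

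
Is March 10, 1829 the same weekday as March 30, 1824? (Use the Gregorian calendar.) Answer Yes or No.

Yes

From Mar 30, 1824 to Mar 10, 1829 is 1806 days.
1806 mod 7 = 0, so they are the same weekday.
(Mar 30, 1824 is a Tuesday; Mar 10, 1829 is a Tuesday.)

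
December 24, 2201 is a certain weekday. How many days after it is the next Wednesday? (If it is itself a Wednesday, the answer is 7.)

6

Dec 24, 2201 is a Thursday.
From Thursday to the next Wednesday is 6 days.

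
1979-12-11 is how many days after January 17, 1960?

Jan 17, 1960 → Jan 17, 1961: 366 days (Feb 29, 1960 is in that span).
Jan 17, 1961 → Jan 17, 1962: 365 days.
Jan 17, 1962 → Jan 17, 1963: 365 days.
Jan 17, 1963 → Jan 17, 1964: 365 days.
Jan 17, 1964 → Jan 17, 1965: 366 days (Feb 29, 1964 is in that span).
Jan 17, 1965 → Jan 17, 1966: 365 days.
Jan 17, 1966 → Jan 17, 1967: 365 days.
Jan 17, 1967 → Jan 17, 1968: 365 days.
Jan 17, 1968 → Jan 17, 1969: 366 days (Feb 29, 1968 is in that span).
Jan 17, 1969 → Jan 17, 1970: 365 days.
Jan 17, 1970 → Jan 17, 1971: 365 days.
Jan 17, 1971 → Jan 17, 1972: 365 days.
Jan 17, 1972 → Jan 17, 1973: 366 days (Feb 29, 1972 is in that span).
Jan 17, 1973 → Jan 17, 1974: 365 days.
Jan 17, 1974 → Jan 17, 1975: 365 days.
Jan 17, 1975 → Jan 17, 1976: 365 days.
Jan 17, 1976 → Jan 17, 1977: 366 days (Feb 29, 1976 is in that span).
Jan 17, 1977 → Jan 17, 1978: 365 days.
Jan 17, 1978 → Jan 17, 1979: 365 days.
Jan 17, 1979 → Feb 17, 1979: 31 days (January has 31).
Feb 17, 1979 → Mar 17, 1979: 28 days (February has 28).
Mar 17, 1979 → Apr 17, 1979: 31 days (March has 31).
Apr 17, 1979 → May 17, 1979: 30 days (April has 30).
May 17, 1979 → Jun 17, 1979: 31 days (May has 31).
Jun 17, 1979 → Jul 17, 1979: 30 days (June has 30).
Jul 17, 1979 → Aug 17, 1979: 31 days (July has 31).
Aug 17, 1979 → Sep 17, 1979: 31 days (August has 31).
Sep 17, 1979 → Oct 17, 1979: 30 days (September has 30).
Oct 17, 1979 → Nov 17, 1979: 31 days (October has 31).
Nov 17, 1979 → Dec 11, 1979: 24 days.
Total: 7268 days.

7268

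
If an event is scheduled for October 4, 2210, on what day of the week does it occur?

Thursday

Doomsday rule: the anchor day for the 2200s is Friday. For year 10: 10÷12 = 0 r 10, and 10÷4 = 2, so 0+10+2 = 12.
Friday + 12 ≡ Wednesday — that's 2210's doomsday.
In October the doomsday date is Oct 10.
Oct 4 is 6 days before Oct 10; 6 mod 7 = 6, so Wednesday − 6 = Thursday.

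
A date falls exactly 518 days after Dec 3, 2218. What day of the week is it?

Thursday

First find the weekday of Dec 3, 2218. Doomsday rule: the anchor day for the 2200s is Friday. For year 18: 18÷12 = 1 r 6, and 6÷4 = 1, so 1+6+1 = 8.
Friday + 8 ≡ Saturday — that's 2218's doomsday.
In December the doomsday date is Dec 12.
Dec 3 is 9 days before Dec 12; 9 mod 7 = 2, so Saturday − 2 = Thursday.
518 mod 7 = 0, so 518 days after a Thursday is Thursday + 0 = Thursday.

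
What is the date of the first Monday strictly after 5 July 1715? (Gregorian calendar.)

Jul 5, 1715 is a Friday.
From Friday to the next Monday is 3 days.
Jul 5, 1715 + 3 = Jul 8, 1715.

July 8, 1715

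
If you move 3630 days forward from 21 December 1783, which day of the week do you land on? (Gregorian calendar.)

Thursday

Dec 21, 1783 is a Sunday.
3630 mod 7 = 4, so 3630 days after a Sunday is Sunday + 4 = Thursday.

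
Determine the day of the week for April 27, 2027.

Tuesday

Doomsday rule: the anchor day for the 2000s is Tuesday. For year 27: 27÷12 = 2 r 3, and 3÷4 = 0, so 2+3+0 = 5.
Tuesday + 5 ≡ Sunday — that's 2027's doomsday.
In April the doomsday date is Apr 4.
Apr 27 is 23 days after Apr 4; 23 mod 7 = 2, so Sunday + 2 = Tuesday.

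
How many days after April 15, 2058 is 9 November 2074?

Apr 15, 2058 → Apr 15, 2059: 365 days.
Apr 15, 2059 → Apr 15, 2060: 366 days (Feb 29, 2060 is in that span).
Apr 15, 2060 → Apr 15, 2061: 365 days.
Apr 15, 2061 → Apr 15, 2062: 365 days.
Apr 15, 2062 → Apr 15, 2063: 365 days.
Apr 15, 2063 → Apr 15, 2064: 366 days (Feb 29, 2064 is in that span).
Apr 15, 2064 → Apr 15, 2065: 365 days.
Apr 15, 2065 → Apr 15, 2066: 365 days.
Apr 15, 2066 → Apr 15, 2067: 365 days.
Apr 15, 2067 → Apr 15, 2068: 366 days (Feb 29, 2068 is in that span).
Apr 15, 2068 → Apr 15, 2069: 365 days.
Apr 15, 2069 → Apr 15, 2070: 365 days.
Apr 15, 2070 → Apr 15, 2071: 365 days.
Apr 15, 2071 → Apr 15, 2072: 366 days (Feb 29, 2072 is in that span).
Apr 15, 2072 → Apr 15, 2073: 365 days.
Apr 15, 2073 → Apr 15, 2074: 365 days.
Apr 15, 2074 → May 15, 2074: 30 days (April has 30).
May 15, 2074 → Jun 15, 2074: 31 days (May has 31).
Jun 15, 2074 → Jul 15, 2074: 30 days (June has 30).
Jul 15, 2074 → Aug 15, 2074: 31 days (July has 31).
Aug 15, 2074 → Sep 15, 2074: 31 days (August has 31).
Sep 15, 2074 → Oct 15, 2074: 30 days (September has 30).
Oct 15, 2074 → Nov 9, 2074: 25 days.
Total: 6052 days.

6052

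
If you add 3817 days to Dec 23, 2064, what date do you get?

June 6, 2075

+365 (one year) → Dec 23, 2065 (3452 left).
+365 (one year) → Dec 23, 2066 (3087 left).
+365 (one year) → Dec 23, 2067 (2722 left).
+366 (one year; includes Feb 29, 2068) → Dec 23, 2068 (2356 left).
+365 (one year) → Dec 23, 2069 (1991 left).
+365 (one year) → Dec 23, 2070 (1626 left).
+365 (one year) → Dec 23, 2071 (1261 left).
+366 (one year; includes Feb 29, 2072) → Dec 23, 2072 (895 left).
+365 (one year) → Dec 23, 2073 (530 left).
+365 (one year) → Dec 23, 2074 (165 left).
Dec has 31 days: +9 → Jan 1, 2075 (156 left).
Jan has 31 days: +31 → Feb 1, 2075 (125 left).
Feb has 28 days: +28 → Mar 1, 2075 (97 left).
Mar has 31 days: +31 → Apr 1, 2075 (66 left).
Apr has 30 days: +30 → May 1, 2075 (36 left).
May has 31 days: +31 → Jun 1, 2075 (5 left).
+5 → Jun 6, 2075.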